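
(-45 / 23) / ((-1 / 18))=810 / 23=35.22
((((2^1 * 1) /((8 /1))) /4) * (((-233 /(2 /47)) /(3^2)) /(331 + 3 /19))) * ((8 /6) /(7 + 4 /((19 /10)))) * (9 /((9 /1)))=-3953311 /235119456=-0.02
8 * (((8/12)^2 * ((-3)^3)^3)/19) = -69984/19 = -3683.37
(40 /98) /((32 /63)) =45 /56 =0.80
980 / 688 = 245 / 172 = 1.42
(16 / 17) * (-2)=-32 / 17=-1.88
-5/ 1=-5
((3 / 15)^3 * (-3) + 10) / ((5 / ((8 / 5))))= 9976 / 3125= 3.19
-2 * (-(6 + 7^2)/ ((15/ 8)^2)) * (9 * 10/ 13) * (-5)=-14080/ 13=-1083.08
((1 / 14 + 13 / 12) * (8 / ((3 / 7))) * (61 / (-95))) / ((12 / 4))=-11834 / 2565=-4.61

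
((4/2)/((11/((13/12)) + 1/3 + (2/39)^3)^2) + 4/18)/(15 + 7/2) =1674693485032/128872557577197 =0.01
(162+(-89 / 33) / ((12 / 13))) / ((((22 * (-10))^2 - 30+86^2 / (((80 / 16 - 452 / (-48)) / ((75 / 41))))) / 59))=5272517713 / 27699788952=0.19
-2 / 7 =-0.29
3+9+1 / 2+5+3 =41 / 2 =20.50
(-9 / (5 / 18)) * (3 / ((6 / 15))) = -243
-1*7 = -7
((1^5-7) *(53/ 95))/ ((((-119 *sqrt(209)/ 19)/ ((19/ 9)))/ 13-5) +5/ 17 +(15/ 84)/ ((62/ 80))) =236323413289236/ 144259576706929-60252802749594 *sqrt(209)/ 721297883534645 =0.43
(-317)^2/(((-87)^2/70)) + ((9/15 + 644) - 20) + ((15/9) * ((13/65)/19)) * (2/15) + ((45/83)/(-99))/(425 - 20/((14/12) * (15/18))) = 1553.95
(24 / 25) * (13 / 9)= 104 / 75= 1.39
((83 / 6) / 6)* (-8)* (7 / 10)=-581 / 45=-12.91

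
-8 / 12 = -0.67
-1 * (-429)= 429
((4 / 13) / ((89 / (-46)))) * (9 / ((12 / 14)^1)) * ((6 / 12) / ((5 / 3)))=-2898 / 5785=-0.50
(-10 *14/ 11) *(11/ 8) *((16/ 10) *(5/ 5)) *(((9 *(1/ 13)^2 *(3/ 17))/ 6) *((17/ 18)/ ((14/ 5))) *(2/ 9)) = -5/ 1521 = -0.00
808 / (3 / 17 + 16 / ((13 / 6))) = 106.86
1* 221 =221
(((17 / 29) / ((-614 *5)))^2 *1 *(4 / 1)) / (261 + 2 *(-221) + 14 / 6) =-867 / 1062129680600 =-0.00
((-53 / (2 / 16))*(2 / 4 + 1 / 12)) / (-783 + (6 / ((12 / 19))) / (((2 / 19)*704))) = 0.32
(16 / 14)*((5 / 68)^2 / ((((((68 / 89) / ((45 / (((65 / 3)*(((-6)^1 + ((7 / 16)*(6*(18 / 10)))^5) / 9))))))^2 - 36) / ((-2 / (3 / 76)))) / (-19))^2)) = 13437604192504464105173805957120000000000000000000000 / 197918516619530413586784204884728185594802628089092507223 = 0.00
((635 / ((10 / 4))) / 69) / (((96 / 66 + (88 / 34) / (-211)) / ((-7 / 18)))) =-35077273 / 35339868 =-0.99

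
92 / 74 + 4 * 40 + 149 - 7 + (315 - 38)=21469 / 37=580.24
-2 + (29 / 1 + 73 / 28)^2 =781657 / 784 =997.01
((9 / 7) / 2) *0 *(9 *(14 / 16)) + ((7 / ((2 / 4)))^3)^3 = 20661046784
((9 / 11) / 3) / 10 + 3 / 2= 84 / 55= 1.53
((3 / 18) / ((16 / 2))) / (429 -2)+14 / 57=31889 / 129808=0.25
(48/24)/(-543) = -2/543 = -0.00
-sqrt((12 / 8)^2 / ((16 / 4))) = -3 / 4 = -0.75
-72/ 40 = -9/ 5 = -1.80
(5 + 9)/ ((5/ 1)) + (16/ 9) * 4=446/ 45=9.91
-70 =-70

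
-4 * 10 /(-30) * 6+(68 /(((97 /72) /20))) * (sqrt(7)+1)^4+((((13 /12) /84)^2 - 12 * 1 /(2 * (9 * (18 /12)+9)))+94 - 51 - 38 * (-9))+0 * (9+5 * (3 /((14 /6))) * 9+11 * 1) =3133440 * sqrt(7) /97+45960309514541 /492791040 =178732.35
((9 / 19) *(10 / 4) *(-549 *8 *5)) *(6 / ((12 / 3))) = -741150 / 19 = -39007.89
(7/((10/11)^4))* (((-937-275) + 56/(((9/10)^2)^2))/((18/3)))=-189394233721/98415000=-1924.44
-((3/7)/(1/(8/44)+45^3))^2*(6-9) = 108/1627734533929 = 0.00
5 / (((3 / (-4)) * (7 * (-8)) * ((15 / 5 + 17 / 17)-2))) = 5 / 84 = 0.06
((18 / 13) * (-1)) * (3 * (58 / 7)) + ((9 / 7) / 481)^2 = -390181347 / 11336689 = -34.42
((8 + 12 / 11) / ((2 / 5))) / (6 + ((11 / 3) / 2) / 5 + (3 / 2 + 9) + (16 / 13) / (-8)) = 1.36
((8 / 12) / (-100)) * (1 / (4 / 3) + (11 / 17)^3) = -20063 / 2947800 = -0.01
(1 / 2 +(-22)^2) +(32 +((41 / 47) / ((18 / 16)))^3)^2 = 17627289528499829273 / 11457033947318178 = 1538.56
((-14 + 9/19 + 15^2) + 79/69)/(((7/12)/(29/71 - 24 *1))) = -1867578100/217189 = -8598.86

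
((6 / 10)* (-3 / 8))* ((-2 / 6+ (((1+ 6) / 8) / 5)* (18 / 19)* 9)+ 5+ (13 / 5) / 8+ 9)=-105909 / 30400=-3.48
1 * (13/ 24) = 13/ 24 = 0.54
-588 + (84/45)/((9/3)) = -26432/45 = -587.38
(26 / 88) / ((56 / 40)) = 65 / 308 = 0.21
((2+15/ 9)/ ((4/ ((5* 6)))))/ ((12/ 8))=55/ 3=18.33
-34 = -34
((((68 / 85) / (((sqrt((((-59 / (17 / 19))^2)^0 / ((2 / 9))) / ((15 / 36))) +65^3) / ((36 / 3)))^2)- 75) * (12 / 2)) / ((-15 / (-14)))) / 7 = -42660067960206160779187884 / 711001132684583106655205- 759283200 * sqrt(30) / 142200226536916621331041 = -60.00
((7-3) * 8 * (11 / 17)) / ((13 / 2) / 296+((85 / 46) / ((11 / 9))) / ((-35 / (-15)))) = 369048064 / 11939831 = 30.91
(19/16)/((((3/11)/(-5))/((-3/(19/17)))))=935/16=58.44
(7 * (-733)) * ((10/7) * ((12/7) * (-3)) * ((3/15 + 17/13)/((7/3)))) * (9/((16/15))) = 2671785/13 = 205521.92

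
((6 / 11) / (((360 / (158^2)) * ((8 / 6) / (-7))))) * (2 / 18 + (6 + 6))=-2404.99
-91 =-91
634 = 634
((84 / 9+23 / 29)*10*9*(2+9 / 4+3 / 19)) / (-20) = -885405 / 4408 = -200.86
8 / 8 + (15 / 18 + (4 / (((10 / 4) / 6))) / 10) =419 / 150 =2.79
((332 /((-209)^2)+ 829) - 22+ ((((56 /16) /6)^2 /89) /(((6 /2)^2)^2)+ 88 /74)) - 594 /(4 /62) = -14091240169355339 /1677767640912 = -8398.80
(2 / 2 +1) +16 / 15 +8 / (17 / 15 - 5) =434 / 435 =1.00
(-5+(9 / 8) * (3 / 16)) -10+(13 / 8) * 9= -21 / 128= -0.16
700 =700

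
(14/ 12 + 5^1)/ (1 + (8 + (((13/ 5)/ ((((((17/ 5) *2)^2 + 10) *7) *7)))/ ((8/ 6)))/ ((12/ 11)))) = 20392624/ 29764353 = 0.69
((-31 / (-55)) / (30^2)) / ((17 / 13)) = 403 / 841500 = 0.00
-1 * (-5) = 5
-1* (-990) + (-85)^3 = -613135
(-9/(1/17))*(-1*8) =1224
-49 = -49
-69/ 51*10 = -230/ 17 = -13.53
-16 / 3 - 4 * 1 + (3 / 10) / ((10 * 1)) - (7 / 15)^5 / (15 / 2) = -424017581 / 45562500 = -9.31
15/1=15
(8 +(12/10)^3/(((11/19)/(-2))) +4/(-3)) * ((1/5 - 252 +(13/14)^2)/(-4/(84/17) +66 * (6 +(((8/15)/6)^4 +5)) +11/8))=-1031189518152/4282375772059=-0.24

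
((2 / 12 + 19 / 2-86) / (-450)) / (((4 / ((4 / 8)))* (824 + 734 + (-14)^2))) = 229 / 18943200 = 0.00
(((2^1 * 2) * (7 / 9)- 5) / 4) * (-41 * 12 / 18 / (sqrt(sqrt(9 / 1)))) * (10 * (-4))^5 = -35686400000 * sqrt(3) / 81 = -763094542.46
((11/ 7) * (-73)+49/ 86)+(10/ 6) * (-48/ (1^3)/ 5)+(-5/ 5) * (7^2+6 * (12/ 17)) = -1876709/ 10234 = -183.38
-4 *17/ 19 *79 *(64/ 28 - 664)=24883104/ 133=187091.01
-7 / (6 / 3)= -7 / 2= -3.50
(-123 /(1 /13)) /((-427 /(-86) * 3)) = -45838 /427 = -107.35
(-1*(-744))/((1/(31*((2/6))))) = 7688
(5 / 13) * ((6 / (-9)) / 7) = -10 / 273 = -0.04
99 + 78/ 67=100.16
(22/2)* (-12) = -132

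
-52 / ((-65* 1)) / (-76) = -1 / 95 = -0.01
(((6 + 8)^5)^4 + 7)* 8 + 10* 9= 669346043402278412484754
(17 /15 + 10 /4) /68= 109 /2040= 0.05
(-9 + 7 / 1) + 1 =-1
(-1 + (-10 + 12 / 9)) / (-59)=29 / 177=0.16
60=60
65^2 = 4225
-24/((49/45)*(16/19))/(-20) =513/392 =1.31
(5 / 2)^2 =25 / 4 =6.25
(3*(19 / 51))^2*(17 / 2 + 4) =9025 / 578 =15.61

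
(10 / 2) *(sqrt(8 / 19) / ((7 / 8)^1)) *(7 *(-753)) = -60240 *sqrt(38) / 19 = -19544.44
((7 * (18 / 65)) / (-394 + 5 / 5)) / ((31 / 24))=-1008 / 263965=-0.00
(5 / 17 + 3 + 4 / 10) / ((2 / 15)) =471 / 17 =27.71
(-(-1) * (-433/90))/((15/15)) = -433/90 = -4.81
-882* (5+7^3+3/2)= -308259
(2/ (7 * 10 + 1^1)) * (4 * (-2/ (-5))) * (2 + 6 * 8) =160/ 71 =2.25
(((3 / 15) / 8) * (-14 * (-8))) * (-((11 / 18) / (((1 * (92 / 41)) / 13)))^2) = -240623383 / 6855840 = -35.10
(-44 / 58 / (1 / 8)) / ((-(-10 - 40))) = -88 / 725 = -0.12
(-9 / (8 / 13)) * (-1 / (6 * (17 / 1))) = 39 / 272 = 0.14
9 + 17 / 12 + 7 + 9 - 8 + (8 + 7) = 401 / 12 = 33.42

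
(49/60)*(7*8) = 686/15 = 45.73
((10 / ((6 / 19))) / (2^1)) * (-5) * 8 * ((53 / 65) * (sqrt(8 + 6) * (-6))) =40280 * sqrt(14) / 13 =11593.38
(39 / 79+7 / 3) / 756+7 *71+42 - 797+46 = -18991897 / 89586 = -212.00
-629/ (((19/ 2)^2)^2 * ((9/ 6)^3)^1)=-80512/ 3518667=-0.02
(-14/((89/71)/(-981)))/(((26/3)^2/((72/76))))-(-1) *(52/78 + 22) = 137909323/857337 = 160.86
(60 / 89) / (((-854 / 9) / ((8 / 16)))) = -135 / 38003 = -0.00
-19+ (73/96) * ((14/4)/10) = -35969/1920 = -18.73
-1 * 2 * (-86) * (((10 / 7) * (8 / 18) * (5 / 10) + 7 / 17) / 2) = 67166 / 1071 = 62.71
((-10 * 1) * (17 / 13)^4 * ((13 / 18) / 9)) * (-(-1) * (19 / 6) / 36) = -7934495 / 38438712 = -0.21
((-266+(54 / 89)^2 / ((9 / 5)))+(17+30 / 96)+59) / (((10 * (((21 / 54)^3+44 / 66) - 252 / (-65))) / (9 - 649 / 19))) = 54392495517945 / 525144889642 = 103.58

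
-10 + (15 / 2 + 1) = -3 / 2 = -1.50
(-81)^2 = 6561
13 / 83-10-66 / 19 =-21001 / 1577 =-13.32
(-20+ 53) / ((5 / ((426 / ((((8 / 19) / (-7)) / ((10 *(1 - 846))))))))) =789954165 / 2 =394977082.50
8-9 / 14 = 103 / 14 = 7.36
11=11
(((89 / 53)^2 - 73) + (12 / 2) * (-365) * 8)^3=-120632986139849178218496 / 22164361129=-5442655686656.01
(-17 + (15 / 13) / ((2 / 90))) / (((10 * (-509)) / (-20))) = 0.14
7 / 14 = 1 / 2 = 0.50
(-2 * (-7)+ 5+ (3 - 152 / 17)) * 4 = 888 / 17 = 52.24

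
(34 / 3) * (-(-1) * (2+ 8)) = 340 / 3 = 113.33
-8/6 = -4/3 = -1.33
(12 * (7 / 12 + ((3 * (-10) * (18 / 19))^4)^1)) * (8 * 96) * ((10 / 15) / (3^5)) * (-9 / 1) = -522428227710464 / 3518667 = -148473335.99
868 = 868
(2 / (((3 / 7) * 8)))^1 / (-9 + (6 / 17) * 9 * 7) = 119 / 2700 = 0.04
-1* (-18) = 18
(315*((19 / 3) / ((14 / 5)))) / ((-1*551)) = -75 / 58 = -1.29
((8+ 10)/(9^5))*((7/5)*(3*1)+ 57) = 68/3645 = 0.02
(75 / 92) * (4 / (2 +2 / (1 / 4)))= 15 / 46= 0.33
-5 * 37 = -185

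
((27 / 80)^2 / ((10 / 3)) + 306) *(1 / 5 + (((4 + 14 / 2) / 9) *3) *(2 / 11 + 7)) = 1299217071 / 160000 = 8120.11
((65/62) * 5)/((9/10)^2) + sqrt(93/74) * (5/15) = sqrt(6882)/222 + 16250/2511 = 6.85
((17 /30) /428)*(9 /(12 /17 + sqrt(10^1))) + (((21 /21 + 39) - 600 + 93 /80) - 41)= -7049828561 /11752880 + 14739*sqrt(10) /11752880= -599.83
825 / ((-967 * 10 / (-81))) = 13365 / 1934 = 6.91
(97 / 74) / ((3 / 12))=194 / 37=5.24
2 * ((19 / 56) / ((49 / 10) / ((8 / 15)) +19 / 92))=1748 / 24199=0.07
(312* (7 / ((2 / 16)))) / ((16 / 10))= 10920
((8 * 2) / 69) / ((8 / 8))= 16 / 69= 0.23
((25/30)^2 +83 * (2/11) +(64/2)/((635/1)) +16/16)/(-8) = -4233517/2011680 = -2.10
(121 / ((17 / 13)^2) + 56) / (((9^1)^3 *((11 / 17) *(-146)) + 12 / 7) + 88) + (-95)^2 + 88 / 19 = 23871376287493 / 2643671666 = 9029.63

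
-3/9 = -1/3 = -0.33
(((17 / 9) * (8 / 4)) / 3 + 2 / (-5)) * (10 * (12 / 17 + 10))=42224 / 459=91.99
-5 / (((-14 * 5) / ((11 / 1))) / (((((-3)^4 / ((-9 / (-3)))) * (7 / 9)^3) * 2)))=19.96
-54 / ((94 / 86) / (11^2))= -280962 / 47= -5977.91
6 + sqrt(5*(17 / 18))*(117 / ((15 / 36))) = 6 + 234*sqrt(170) / 5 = 616.20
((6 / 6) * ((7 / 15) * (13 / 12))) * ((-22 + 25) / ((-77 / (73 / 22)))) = -0.07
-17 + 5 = -12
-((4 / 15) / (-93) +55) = -76721 / 1395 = -55.00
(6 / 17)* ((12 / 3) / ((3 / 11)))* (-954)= -4938.35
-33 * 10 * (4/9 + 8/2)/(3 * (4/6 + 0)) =-2200/3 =-733.33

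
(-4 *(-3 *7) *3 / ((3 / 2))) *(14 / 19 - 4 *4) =-48720 / 19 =-2564.21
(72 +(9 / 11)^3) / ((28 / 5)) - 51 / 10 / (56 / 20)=103731 / 9317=11.13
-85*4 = -340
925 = 925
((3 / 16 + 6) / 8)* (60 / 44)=135 / 128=1.05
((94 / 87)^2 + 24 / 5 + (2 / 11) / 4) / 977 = 5006237 / 813440430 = 0.01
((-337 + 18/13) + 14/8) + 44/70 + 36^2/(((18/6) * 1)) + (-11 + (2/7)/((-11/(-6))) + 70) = 3161539/20020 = 157.92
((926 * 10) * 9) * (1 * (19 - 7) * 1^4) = 1000080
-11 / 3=-3.67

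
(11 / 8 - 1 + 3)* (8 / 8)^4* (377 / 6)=3393 / 16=212.06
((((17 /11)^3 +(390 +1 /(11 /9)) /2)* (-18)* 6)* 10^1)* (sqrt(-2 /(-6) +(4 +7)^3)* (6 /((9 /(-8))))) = 508804800* sqrt(11982) /1331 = 41844444.03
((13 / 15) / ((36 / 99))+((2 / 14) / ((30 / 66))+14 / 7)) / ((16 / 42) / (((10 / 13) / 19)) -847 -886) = -1973 / 723908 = -0.00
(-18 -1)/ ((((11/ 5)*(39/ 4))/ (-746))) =283480/ 429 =660.79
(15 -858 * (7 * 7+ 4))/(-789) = 15153/263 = 57.62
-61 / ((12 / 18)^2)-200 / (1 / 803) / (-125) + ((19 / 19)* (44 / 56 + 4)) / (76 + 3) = 12692573 / 11060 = 1147.61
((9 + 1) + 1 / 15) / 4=151 / 60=2.52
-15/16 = -0.94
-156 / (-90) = 26 / 15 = 1.73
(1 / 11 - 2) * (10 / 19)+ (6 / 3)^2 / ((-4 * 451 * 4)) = -34459 / 34276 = -1.01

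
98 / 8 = 49 / 4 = 12.25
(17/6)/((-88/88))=-17/6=-2.83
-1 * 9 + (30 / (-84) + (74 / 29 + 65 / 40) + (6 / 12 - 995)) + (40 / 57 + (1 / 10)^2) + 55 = -2184532283 / 2314200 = -943.97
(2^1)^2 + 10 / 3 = 22 / 3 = 7.33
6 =6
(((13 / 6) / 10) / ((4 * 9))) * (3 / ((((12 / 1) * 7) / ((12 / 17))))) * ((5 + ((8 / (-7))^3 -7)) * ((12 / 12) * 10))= -7787 / 1469412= -0.01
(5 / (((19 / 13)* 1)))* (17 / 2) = 1105 / 38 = 29.08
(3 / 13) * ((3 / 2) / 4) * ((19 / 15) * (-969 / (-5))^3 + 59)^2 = 37356435995440998402 / 5078125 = 7356344319102.23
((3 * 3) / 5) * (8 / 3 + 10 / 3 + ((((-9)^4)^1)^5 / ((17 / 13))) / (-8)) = -1422446858709660662373 / 680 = -2091833615749500974.08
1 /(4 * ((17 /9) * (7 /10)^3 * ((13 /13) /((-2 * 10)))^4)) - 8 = 359953352 /5831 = 61730.98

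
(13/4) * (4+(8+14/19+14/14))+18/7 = 25119/532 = 47.22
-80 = -80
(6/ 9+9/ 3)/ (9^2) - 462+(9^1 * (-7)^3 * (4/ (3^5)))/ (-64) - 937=-5436049/ 3888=-1398.16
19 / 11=1.73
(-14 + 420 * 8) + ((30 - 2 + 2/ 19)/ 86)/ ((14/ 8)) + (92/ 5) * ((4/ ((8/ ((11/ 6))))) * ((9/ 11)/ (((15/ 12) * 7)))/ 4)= 478477423/ 142975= 3346.58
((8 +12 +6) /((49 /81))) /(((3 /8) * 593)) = 5616 /29057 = 0.19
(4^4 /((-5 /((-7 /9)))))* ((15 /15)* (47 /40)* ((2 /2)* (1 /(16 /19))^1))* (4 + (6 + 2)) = 50008 /75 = 666.77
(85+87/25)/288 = 553/1800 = 0.31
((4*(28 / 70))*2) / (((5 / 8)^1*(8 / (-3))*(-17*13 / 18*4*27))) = 8 / 5525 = 0.00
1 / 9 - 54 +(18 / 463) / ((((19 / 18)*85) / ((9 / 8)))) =-725306089 / 13459410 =-53.89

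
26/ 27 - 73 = -1945/ 27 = -72.04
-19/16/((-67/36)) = 171/268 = 0.64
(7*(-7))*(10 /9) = -490 /9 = -54.44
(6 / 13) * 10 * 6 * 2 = 720 / 13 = 55.38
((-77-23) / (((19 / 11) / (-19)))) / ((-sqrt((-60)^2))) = -55 / 3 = -18.33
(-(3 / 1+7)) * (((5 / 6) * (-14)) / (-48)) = -175 / 72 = -2.43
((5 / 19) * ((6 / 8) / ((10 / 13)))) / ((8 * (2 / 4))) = 39 / 608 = 0.06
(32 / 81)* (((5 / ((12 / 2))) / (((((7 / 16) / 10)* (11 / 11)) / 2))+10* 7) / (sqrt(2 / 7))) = 36320* sqrt(14) / 1701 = 79.89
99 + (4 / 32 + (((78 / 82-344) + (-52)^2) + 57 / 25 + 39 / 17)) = 343572257 / 139400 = 2464.65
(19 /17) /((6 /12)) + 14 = 276 /17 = 16.24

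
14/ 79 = 0.18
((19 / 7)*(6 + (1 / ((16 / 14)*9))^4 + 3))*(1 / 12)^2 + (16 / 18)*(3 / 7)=14915035699 / 27088846848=0.55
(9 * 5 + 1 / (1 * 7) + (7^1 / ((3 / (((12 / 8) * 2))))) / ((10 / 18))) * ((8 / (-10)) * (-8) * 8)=2956.43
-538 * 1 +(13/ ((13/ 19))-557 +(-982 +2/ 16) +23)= -16279/ 8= -2034.88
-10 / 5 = -2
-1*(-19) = 19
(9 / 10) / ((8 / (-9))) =-81 / 80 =-1.01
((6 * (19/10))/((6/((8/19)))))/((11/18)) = 72/55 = 1.31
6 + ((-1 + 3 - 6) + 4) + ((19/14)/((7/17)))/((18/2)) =5615/882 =6.37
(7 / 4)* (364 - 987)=-4361 / 4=-1090.25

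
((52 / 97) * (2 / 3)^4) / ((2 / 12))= 1664 / 2619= 0.64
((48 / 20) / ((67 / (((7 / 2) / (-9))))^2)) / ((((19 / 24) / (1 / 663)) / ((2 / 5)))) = 784 / 12723284925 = 0.00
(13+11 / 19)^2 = 184.39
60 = 60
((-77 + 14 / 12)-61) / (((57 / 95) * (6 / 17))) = -69785 / 108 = -646.16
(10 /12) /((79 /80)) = 200 /237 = 0.84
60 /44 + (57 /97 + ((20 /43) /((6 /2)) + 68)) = 9649642 /137643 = 70.11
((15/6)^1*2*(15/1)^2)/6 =375/2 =187.50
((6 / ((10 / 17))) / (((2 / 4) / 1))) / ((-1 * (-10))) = 51 / 25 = 2.04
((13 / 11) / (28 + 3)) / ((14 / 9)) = 117 / 4774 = 0.02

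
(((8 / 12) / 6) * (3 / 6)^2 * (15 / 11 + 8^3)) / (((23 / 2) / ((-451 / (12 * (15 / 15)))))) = -231527 / 4968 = -46.60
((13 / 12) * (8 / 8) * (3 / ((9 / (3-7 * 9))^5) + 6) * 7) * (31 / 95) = -4512914497 / 46170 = -97745.60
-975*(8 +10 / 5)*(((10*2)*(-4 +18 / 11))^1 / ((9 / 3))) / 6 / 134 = 422500 / 2211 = 191.09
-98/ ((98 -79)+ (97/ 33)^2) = -7623/ 2150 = -3.55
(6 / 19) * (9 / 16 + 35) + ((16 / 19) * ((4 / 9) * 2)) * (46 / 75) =1199329 / 102600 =11.69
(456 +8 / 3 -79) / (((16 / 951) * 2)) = 361063 / 32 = 11283.22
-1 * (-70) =70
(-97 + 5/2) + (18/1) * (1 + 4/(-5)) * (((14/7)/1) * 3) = -729/10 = -72.90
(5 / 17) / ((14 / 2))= 0.04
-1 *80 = -80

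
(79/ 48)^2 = 6241/ 2304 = 2.71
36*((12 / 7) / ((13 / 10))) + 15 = 5685 / 91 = 62.47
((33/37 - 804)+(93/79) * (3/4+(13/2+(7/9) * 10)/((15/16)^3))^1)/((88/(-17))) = 1573414473469/10417572000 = 151.03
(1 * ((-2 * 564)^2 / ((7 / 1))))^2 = 1618961043456 / 49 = 33040021295.02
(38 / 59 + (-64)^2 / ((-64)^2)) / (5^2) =97 / 1475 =0.07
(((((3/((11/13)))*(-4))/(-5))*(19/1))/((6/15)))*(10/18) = 2470/33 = 74.85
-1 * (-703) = 703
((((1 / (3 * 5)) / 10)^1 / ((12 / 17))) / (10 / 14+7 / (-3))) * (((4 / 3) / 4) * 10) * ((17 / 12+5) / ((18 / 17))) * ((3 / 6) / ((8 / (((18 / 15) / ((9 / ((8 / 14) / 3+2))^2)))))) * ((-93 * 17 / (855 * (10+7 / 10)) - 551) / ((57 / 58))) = 9643655753501 / 32844754411200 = 0.29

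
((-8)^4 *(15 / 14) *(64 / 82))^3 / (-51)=-787948263.48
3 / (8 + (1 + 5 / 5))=3 / 10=0.30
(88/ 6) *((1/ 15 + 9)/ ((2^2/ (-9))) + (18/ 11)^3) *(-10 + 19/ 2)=117.47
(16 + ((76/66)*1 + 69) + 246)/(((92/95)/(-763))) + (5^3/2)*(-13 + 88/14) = -5570474845/21252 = -262115.32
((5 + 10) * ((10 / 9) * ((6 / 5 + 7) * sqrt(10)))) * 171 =23370 * sqrt(10) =73902.43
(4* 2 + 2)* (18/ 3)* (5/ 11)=300/ 11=27.27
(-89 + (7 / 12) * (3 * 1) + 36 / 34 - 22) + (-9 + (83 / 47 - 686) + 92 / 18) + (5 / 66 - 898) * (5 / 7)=-3184232893 / 2214828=-1437.69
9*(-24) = -216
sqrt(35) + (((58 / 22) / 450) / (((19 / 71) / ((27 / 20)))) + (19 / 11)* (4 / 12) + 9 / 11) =892531 / 627000 + sqrt(35) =7.34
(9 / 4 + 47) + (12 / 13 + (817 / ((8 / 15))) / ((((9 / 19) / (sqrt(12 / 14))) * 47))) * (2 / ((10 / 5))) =113.88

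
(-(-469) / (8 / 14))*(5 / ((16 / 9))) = 147735 / 64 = 2308.36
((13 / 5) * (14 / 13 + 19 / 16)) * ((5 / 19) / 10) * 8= 471 / 380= 1.24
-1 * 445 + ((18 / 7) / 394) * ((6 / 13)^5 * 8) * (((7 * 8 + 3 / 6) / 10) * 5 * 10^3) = -212029421915 / 512013047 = -414.11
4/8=1/2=0.50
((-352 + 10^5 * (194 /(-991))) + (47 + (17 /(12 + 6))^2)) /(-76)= 6383244221 /24402384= 261.58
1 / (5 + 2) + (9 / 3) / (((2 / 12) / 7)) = 883 / 7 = 126.14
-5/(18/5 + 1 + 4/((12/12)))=-25/43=-0.58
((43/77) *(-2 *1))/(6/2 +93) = -43/3696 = -0.01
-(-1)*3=3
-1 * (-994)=994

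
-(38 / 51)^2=-1444 / 2601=-0.56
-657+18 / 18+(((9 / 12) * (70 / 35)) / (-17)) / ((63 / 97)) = -468481 / 714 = -656.14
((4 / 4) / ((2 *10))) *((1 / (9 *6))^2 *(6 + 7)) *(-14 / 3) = -0.00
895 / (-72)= -895 / 72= -12.43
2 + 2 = 4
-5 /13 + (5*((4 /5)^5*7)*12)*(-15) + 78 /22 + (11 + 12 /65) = -2818803 /1375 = -2050.04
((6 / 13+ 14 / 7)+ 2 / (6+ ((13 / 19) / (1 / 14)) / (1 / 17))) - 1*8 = -115241 / 20852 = -5.53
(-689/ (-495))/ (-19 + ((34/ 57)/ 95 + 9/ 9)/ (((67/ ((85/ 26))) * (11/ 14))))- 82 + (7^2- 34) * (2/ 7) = -1604954917673/ 20632479630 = -77.79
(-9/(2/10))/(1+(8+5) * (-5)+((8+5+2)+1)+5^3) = -45/77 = -0.58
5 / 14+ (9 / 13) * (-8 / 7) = -79 / 182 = -0.43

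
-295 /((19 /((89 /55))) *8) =-5251 /1672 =-3.14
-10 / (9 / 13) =-130 / 9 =-14.44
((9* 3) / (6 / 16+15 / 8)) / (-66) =-0.18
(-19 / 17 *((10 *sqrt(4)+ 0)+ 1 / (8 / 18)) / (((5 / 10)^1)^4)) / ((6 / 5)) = -331.57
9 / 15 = 3 / 5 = 0.60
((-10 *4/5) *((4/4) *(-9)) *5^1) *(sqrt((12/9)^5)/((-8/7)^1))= -1120 *sqrt(3)/3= -646.63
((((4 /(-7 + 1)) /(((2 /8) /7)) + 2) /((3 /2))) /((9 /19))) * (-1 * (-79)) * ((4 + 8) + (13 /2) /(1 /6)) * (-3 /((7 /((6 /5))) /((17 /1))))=17351560 /21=826264.76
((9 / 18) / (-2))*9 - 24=-105 / 4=-26.25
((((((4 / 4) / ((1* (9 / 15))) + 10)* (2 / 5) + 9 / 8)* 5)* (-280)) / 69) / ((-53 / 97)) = 2359525 / 10971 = 215.07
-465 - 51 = -516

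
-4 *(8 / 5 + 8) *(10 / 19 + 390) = -284928 / 19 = -14996.21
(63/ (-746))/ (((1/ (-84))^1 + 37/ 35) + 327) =-13230/ 51391567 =-0.00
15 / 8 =1.88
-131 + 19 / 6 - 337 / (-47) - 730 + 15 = -235657 / 282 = -835.66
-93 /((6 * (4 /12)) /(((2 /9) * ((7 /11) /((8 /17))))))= -3689 /264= -13.97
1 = 1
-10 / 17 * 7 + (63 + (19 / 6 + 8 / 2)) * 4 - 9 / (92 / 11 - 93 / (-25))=46741367 / 169473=275.80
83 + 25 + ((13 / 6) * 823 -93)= 10789 / 6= 1798.17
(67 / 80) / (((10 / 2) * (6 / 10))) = 67 / 240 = 0.28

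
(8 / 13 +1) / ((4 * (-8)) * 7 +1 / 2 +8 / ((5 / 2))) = -210 / 28639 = -0.01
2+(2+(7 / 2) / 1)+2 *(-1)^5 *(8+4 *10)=-88.50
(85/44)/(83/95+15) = 8075/66352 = 0.12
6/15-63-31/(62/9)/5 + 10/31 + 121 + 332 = 24169/62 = 389.82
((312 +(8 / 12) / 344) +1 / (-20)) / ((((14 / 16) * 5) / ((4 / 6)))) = 3219344 / 67725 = 47.54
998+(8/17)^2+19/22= 999.09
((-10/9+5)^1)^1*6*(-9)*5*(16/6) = -2800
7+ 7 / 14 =15 / 2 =7.50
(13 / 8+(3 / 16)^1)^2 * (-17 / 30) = -1.86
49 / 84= 7 / 12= 0.58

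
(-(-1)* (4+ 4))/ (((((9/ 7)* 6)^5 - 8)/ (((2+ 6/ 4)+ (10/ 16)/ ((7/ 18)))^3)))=143286143/ 3672244544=0.04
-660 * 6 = -3960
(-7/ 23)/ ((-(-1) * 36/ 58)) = -203/ 414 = -0.49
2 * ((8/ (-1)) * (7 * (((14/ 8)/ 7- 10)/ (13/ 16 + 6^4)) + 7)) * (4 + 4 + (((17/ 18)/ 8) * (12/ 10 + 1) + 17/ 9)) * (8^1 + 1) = -1053311357/ 103745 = -10152.89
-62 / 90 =-31 / 45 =-0.69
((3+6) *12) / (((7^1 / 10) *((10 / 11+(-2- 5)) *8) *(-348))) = 495 / 54404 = 0.01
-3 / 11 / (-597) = 0.00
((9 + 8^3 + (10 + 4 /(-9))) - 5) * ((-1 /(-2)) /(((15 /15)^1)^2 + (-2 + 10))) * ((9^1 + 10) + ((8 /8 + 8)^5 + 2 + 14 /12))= 838219855 /486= 1724732.21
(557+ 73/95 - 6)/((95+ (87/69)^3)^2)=3879872614801/66167476464510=0.06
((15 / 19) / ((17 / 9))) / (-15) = -9 / 323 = -0.03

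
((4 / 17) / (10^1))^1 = 2 / 85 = 0.02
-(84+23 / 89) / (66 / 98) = -367451 / 2937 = -125.11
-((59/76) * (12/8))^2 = -1.36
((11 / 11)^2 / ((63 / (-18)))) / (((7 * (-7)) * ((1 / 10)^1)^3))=2000 / 343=5.83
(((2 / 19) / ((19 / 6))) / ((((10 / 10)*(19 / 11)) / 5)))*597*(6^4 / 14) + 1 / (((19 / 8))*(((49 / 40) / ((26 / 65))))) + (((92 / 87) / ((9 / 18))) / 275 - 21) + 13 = 5309.97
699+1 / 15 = 10486 / 15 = 699.07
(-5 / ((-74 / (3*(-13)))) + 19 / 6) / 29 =0.02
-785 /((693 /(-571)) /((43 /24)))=19274105 /16632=1158.86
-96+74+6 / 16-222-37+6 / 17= -38117 / 136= -280.27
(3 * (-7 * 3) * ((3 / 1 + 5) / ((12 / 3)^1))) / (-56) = 9 / 4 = 2.25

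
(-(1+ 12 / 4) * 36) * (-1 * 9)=1296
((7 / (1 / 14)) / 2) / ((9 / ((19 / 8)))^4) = 6385729 / 26873856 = 0.24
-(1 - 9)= 8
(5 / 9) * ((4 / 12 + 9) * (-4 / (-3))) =6.91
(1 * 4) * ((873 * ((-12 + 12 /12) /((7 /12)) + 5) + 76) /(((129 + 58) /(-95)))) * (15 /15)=31976620 /1309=24428.28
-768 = -768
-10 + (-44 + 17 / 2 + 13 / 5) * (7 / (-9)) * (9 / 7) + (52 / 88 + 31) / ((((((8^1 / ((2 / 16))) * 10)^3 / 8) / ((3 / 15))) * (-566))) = 9343821414261 / 408027136000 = 22.90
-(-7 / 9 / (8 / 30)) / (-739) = -35 / 8868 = -0.00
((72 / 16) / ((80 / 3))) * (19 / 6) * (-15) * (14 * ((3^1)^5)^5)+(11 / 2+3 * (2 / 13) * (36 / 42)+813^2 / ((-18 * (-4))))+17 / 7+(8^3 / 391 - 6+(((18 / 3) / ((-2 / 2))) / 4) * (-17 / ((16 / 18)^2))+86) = -433036909002497748189 / 4554368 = -95081668631629.62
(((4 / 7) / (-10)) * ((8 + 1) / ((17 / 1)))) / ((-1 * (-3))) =-6 / 595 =-0.01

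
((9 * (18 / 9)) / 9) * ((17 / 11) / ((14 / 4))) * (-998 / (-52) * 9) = 152694 / 1001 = 152.54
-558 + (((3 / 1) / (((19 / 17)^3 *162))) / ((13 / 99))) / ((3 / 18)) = -49701143 / 89167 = -557.39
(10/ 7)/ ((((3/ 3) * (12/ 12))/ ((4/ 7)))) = 40/ 49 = 0.82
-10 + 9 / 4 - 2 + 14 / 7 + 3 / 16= -121 / 16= -7.56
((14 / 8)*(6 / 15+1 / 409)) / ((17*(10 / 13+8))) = 74893 / 15852840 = 0.00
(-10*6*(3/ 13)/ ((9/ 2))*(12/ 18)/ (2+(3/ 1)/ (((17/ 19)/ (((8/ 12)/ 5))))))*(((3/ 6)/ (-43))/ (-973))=-425/ 42424746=-0.00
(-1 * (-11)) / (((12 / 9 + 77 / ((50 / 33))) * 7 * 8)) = 825 / 219044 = 0.00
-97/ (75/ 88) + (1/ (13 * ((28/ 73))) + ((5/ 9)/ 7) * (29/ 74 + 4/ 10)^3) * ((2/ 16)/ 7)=-7554154246363/ 66375691200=-113.81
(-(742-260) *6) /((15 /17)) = -16388 /5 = -3277.60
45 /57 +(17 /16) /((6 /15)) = 2095 /608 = 3.45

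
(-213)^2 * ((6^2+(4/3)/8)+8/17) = 56514651/34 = 1662195.62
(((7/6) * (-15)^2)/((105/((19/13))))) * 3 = 285/26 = 10.96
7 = 7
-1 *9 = -9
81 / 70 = 1.16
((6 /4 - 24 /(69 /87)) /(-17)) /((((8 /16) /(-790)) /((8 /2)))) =-10692.28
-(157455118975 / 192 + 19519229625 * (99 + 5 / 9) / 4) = -93433347086975 / 192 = -486632016077.99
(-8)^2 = 64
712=712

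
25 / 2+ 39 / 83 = 2153 / 166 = 12.97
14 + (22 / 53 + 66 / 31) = 27182 / 1643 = 16.54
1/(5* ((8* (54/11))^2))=121/933120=0.00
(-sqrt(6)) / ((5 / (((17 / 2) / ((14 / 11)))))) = -187* sqrt(6) / 140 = -3.27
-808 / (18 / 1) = -404 / 9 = -44.89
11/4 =2.75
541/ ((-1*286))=-541/ 286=-1.89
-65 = -65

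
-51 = -51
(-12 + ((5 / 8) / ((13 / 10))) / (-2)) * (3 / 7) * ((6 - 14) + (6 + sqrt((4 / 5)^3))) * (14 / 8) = 3819 / 208 - 3819 * sqrt(5) / 1300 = 11.79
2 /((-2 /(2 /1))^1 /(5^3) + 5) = 125 /312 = 0.40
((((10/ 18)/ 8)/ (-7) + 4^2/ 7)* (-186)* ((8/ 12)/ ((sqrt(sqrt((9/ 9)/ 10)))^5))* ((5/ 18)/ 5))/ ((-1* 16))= 177785* 10^(1/ 4)/ 18144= 17.42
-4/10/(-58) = 1/145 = 0.01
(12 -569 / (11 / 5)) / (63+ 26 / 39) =-8139 / 2101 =-3.87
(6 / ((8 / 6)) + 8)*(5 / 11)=5.68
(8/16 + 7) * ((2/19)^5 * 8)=1920/2476099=0.00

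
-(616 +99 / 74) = -45683 / 74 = -617.34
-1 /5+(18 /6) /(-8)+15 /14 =139 /280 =0.50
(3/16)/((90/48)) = 1/10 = 0.10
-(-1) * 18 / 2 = 9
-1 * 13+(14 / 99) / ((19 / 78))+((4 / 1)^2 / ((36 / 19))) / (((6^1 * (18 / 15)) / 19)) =166996 / 16929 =9.86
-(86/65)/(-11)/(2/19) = 1.14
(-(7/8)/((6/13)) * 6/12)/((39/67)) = -469/288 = -1.63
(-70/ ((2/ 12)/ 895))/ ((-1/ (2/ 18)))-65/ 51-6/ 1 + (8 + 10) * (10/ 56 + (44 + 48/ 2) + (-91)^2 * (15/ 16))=521872543/ 2856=182728.48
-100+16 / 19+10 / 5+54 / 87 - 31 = -70273 / 551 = -127.54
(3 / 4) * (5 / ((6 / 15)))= 75 / 8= 9.38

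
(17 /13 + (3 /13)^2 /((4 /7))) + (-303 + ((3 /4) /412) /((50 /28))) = -1049983601 /3481400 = -301.60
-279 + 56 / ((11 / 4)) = -2845 / 11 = -258.64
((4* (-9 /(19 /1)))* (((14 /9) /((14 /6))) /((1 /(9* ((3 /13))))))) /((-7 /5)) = 3240 /1729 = 1.87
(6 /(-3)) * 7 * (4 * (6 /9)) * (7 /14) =-56 /3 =-18.67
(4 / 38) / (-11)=-2 / 209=-0.01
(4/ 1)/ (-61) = -4/ 61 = -0.07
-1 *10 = -10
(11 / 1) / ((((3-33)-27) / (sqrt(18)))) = -11*sqrt(2) / 19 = -0.82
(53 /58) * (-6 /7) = -159 /203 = -0.78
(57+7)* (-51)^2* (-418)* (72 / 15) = -1669966848 / 5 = -333993369.60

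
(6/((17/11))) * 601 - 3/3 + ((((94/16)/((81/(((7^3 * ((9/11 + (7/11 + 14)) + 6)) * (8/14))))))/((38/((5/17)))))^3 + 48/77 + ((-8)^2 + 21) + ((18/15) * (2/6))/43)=87212119026220770601933/35873783186942716785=2431.08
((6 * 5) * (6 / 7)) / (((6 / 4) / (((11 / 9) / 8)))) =2.62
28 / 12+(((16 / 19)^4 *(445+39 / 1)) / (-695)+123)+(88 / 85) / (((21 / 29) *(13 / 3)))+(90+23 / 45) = 272164891383649 / 1261049201685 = 215.82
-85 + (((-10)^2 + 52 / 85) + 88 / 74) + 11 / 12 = 668663 / 37740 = 17.72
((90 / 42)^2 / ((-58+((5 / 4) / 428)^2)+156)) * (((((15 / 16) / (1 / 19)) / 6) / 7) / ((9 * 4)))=54382750 / 98520760191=0.00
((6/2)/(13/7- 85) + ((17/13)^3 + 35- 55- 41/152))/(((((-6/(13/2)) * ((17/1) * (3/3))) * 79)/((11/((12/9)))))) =6438523971/53542423168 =0.12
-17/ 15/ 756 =-17/ 11340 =-0.00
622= 622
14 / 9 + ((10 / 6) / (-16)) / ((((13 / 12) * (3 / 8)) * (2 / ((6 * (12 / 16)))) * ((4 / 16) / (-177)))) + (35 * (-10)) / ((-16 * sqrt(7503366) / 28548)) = 525 * sqrt(7503366) / 6308 + 47972 / 117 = 638.00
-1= -1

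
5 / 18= 0.28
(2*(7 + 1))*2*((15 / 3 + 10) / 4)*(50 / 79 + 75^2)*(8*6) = 2559888000 / 79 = 32403645.57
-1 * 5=-5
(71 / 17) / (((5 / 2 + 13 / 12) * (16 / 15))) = 3195 / 2924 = 1.09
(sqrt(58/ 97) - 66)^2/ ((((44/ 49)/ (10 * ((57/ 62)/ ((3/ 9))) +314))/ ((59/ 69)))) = 6468331364705/ 4564626 - 30612799 * sqrt(5626)/ 69161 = 1383855.88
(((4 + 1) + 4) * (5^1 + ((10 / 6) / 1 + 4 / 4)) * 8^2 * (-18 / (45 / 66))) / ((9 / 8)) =-518144 / 5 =-103628.80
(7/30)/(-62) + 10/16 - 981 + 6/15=-3645521/3720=-979.98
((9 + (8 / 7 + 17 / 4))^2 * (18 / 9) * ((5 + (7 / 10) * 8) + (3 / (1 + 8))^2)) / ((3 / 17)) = 665389673 / 26460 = 25147.00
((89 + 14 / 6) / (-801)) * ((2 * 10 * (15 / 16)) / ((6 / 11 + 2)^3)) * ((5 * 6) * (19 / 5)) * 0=0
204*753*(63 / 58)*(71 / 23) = 343553238 / 667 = 515072.32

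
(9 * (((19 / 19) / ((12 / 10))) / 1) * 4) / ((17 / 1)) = 30 / 17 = 1.76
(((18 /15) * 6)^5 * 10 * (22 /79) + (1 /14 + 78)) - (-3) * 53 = 37411040041 /691250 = 54120.85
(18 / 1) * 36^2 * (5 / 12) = 9720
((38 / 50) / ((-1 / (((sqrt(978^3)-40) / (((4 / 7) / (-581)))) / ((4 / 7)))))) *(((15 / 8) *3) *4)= -4868199 / 4 +2380549311 *sqrt(978) / 80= 929369181.11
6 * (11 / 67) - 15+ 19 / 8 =-6239 / 536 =-11.64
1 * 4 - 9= -5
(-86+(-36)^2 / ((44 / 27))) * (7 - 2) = 39010 / 11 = 3546.36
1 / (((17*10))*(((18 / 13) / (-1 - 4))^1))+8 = 4883 / 612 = 7.98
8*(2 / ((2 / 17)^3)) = 9826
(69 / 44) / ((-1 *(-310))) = 69 / 13640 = 0.01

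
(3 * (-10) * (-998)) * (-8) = -239520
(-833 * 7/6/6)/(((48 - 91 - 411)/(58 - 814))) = -122451/454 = -269.72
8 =8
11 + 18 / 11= 139 / 11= 12.64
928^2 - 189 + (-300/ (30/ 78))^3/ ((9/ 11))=-579147005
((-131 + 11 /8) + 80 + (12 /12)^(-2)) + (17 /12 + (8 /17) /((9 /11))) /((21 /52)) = -1123081 /25704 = -43.69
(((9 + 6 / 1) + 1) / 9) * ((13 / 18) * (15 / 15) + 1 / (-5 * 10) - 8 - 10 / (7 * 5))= -191104 / 14175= -13.48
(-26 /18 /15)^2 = 169 /18225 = 0.01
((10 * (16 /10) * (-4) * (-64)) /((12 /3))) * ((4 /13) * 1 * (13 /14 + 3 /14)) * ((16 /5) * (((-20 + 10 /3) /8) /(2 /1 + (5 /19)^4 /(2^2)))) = -341628682240 /284791689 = -1199.57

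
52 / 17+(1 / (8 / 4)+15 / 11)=1841 / 374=4.92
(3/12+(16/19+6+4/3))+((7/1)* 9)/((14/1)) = 2947/228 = 12.93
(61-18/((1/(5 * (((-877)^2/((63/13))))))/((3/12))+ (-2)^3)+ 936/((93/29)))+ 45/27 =6635367869653/18597527502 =356.79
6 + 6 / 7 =48 / 7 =6.86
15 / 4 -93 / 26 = 9 / 52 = 0.17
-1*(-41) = 41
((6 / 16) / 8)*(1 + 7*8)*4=171 / 16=10.69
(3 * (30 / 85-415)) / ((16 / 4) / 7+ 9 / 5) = -740145 / 1411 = -524.55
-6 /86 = -3 /43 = -0.07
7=7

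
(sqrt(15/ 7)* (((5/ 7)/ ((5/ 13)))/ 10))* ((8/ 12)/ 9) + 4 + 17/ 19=13* sqrt(105)/ 6615 + 93/ 19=4.91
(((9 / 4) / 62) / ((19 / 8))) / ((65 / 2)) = 18 / 38285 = 0.00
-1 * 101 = -101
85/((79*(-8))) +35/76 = 3915/12008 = 0.33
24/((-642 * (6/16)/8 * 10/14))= -1792/1605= -1.12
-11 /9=-1.22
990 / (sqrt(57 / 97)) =330* sqrt(5529) / 19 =1291.47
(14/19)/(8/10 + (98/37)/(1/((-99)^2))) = 1295/45625061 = 0.00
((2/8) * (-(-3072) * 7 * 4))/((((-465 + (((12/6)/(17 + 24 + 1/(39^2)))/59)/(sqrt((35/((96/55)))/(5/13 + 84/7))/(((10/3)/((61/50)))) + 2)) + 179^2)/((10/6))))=38233945634976000 * sqrt(19734)/1468064618866736834621696779 + 1666310970732851510208767360/1468064618866736834621696779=1.14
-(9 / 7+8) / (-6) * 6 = 65 / 7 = 9.29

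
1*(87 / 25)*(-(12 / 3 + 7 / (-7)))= -261 / 25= -10.44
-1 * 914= -914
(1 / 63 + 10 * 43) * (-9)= -27091 / 7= -3870.14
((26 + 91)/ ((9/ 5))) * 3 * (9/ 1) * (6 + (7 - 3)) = 17550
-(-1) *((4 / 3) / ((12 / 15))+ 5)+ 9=15.67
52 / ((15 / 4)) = 208 / 15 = 13.87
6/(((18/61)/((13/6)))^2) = 628849/1944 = 323.48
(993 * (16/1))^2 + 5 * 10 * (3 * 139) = 252449394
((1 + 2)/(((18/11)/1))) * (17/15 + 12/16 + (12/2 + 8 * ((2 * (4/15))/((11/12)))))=1655/72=22.99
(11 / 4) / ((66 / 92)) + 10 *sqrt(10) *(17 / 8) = 23 / 6 + 85 *sqrt(10) / 4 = 71.03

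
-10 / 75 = -2 / 15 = -0.13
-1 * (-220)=220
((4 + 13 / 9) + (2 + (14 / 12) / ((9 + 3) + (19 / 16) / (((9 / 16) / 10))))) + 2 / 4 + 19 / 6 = 59789 / 5364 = 11.15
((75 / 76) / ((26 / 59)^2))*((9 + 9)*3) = 7049025 / 25688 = 274.41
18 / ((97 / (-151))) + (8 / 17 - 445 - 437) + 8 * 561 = 5900864 / 1649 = 3578.45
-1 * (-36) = 36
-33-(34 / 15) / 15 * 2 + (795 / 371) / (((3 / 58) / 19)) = 1187299 / 1575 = 753.84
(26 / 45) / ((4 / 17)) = 221 / 90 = 2.46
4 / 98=2 / 49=0.04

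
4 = 4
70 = 70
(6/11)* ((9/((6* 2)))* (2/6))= 3/22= 0.14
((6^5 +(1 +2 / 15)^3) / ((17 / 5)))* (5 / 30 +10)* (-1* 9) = -1601183693 / 7650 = -209305.06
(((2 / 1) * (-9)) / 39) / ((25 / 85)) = -102 / 65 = -1.57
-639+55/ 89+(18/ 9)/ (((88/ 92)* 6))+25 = -3600959/ 5874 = -613.03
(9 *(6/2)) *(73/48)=657/16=41.06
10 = 10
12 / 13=0.92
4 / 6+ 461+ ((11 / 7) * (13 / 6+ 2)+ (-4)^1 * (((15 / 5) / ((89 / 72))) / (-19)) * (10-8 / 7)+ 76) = 12990865 / 23674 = 548.74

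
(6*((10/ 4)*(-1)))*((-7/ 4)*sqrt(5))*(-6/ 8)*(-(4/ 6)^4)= 35*sqrt(5)/ 9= 8.70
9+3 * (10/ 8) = 51/ 4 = 12.75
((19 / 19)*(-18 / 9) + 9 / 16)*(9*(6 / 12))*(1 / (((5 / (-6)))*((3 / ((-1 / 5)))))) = -207 / 400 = -0.52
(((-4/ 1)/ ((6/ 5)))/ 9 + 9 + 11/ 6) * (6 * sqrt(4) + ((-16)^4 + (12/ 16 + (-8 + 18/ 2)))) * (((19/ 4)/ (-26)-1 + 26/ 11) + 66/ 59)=22993631763655/ 14579136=1577160.11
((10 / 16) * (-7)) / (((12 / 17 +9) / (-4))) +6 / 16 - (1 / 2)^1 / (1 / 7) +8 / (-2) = -1405 / 264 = -5.32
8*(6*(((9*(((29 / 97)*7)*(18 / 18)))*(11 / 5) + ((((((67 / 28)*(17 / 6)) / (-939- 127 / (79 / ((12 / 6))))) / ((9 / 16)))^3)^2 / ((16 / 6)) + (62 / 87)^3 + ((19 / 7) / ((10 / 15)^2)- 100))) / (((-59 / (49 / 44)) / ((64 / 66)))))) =40763796756966451321122412240946612439312992558748448 / 890676013112263342791604982438867551608231100453125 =45.77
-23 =-23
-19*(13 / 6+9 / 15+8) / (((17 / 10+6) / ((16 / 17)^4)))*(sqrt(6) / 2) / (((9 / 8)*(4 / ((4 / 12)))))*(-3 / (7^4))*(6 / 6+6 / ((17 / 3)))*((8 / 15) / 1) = 189267968*sqrt(6) / 178675723611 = 0.00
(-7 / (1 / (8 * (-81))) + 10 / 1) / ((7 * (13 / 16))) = 72736 / 91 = 799.30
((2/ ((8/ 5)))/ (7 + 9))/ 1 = 5/ 64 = 0.08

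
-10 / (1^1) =-10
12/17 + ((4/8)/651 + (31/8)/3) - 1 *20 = -1593797/88536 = -18.00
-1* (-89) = 89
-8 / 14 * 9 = -36 / 7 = -5.14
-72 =-72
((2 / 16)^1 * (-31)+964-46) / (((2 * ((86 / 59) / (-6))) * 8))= -1294401 / 5504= -235.17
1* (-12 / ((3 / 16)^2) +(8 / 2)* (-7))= -1108 / 3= -369.33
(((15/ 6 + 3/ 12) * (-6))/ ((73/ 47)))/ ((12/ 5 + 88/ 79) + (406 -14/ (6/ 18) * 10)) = 612645/ 604732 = 1.01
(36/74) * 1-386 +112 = -273.51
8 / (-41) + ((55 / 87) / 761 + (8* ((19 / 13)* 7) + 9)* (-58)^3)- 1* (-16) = -625491276532381 / 35288331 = -17725158.96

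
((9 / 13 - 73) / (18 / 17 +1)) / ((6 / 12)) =-6392 / 91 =-70.24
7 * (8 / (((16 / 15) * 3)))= 35 / 2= 17.50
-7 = -7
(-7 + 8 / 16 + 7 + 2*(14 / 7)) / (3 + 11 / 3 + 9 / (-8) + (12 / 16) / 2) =54 / 71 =0.76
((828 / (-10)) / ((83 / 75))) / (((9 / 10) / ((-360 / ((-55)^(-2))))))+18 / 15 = 90531326.50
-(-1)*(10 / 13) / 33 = 10 / 429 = 0.02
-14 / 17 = -0.82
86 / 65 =1.32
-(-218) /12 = 109 /6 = 18.17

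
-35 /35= -1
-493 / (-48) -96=-4115 / 48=-85.73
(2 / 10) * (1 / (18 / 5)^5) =625 / 1889568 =0.00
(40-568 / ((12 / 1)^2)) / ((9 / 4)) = 1298 / 81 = 16.02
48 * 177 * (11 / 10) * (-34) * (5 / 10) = -794376 / 5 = -158875.20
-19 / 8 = -2.38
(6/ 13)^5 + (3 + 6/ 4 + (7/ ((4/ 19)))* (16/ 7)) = 59793725/ 742586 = 80.52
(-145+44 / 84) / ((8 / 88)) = -33374 / 21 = -1589.24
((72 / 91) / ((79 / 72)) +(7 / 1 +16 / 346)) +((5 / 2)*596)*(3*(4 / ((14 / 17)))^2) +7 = 918211474434 / 8705879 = 105470.28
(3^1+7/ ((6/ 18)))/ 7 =24/ 7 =3.43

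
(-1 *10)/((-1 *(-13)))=-10/13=-0.77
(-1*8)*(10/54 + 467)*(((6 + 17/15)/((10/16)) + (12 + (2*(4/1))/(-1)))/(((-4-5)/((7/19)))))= 816579904/346275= 2358.18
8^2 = 64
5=5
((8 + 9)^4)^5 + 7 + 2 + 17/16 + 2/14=455193917544528122508980455/112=4064231406647572522401611.00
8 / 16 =1 / 2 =0.50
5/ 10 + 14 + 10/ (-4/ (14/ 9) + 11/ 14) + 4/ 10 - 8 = 13/ 10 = 1.30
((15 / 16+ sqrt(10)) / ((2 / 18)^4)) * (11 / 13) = 1082565 / 208+ 72171 * sqrt(10) / 13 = 22760.39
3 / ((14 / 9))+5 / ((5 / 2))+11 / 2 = 66 / 7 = 9.43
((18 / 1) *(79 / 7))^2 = 41267.02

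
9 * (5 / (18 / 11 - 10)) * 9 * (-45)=200475 / 92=2179.08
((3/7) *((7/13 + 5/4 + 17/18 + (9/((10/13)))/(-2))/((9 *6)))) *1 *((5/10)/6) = -521/252720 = -0.00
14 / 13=1.08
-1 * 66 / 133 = -66 / 133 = -0.50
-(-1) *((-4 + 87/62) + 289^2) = 5178141/62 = 83518.40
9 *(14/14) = 9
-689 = -689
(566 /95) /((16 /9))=2547 /760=3.35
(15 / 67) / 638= 0.00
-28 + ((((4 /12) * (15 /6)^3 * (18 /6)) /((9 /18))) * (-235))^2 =53930636.06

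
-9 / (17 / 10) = -90 / 17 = -5.29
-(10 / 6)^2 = -25 / 9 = -2.78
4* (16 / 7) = 64 / 7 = 9.14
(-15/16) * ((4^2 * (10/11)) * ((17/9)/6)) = -425/99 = -4.29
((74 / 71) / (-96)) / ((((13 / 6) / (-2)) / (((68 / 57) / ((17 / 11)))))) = 407 / 52611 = 0.01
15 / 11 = 1.36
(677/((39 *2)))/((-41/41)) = -677/78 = -8.68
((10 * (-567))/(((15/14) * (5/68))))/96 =-7497/10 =-749.70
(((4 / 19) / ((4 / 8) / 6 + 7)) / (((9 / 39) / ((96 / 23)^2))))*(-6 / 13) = -884736 / 854335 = -1.04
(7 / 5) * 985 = 1379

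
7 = 7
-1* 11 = -11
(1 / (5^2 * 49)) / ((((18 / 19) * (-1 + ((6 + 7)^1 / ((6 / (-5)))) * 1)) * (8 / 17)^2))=-5491 / 16699200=-0.00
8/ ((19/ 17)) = 136/ 19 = 7.16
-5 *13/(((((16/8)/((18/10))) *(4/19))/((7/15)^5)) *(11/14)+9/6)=-6.63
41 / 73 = 0.56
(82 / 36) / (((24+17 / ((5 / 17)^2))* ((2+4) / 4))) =1025 / 148851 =0.01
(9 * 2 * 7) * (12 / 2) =756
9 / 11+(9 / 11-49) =-521 / 11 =-47.36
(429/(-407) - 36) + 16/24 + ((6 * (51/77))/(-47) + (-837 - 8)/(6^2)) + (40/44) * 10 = -245138519/4820508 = -50.85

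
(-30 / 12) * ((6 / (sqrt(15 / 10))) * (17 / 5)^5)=-1419857 * sqrt(6) / 625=-5564.68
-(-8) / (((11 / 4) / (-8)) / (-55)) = 1280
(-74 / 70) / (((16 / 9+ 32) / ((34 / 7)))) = -5661 / 37240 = -0.15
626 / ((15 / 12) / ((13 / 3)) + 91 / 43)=1399736 / 5377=260.32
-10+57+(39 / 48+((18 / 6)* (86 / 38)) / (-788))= 2862879 / 59888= 47.80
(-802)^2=643204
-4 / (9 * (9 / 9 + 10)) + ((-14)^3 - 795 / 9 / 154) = -3804035 / 1386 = -2744.61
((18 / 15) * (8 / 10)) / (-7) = -24 / 175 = -0.14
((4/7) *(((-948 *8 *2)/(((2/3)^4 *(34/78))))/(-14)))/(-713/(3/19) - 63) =-2246049/1430261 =-1.57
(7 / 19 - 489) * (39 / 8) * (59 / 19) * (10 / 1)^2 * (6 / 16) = -400546575 / 1444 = -277386.82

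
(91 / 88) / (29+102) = 91 / 11528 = 0.01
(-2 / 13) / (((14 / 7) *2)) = -1 / 26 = -0.04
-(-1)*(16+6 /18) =49 /3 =16.33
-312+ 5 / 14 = -4363 / 14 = -311.64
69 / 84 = 23 / 28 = 0.82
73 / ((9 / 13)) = 949 / 9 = 105.44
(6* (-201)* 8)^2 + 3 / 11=1023922947 / 11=93083904.27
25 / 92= 0.27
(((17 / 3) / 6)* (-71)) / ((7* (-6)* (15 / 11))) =13277 / 11340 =1.17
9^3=729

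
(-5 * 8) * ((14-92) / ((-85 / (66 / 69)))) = -13728 / 391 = -35.11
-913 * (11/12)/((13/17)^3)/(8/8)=-49341259/26364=-1871.54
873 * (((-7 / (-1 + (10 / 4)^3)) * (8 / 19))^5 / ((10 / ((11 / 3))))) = -9627743108988928 / 90478639812478905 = -0.11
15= 15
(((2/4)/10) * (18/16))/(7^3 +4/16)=9/54920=0.00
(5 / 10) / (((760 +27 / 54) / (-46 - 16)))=-0.04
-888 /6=-148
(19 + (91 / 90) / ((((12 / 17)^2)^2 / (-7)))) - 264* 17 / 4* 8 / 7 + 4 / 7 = -1291.22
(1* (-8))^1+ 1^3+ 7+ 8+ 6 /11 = 94 /11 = 8.55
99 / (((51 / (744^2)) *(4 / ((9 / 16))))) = 2568753 / 17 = 151103.12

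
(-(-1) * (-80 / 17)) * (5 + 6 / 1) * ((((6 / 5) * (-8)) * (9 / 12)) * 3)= 1118.12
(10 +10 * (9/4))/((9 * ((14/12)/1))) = 65/21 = 3.10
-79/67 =-1.18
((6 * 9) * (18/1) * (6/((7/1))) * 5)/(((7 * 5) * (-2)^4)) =729/98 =7.44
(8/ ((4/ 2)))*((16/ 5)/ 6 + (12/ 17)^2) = 17888/ 4335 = 4.13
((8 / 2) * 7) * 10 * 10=2800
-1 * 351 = -351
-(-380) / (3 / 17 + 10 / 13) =4420 / 11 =401.82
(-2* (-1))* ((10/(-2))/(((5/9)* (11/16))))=-288/11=-26.18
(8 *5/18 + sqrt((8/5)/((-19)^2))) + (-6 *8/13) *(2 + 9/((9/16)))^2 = -139708/117 + 2 *sqrt(10)/95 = -1194.02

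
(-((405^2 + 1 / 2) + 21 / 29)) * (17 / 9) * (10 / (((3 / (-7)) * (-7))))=-808649285 / 783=-1032757.71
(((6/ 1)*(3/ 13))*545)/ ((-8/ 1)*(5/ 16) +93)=19620/ 2353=8.34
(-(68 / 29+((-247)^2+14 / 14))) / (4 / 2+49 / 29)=-1769358 / 107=-16536.06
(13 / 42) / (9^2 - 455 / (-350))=65 / 17283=0.00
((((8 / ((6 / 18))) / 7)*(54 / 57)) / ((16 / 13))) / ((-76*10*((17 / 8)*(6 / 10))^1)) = -117 / 42959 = -0.00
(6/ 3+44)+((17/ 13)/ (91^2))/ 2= 9904093/ 215306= 46.00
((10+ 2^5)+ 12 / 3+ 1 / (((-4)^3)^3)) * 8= 12058623 / 32768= 368.00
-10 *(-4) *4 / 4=40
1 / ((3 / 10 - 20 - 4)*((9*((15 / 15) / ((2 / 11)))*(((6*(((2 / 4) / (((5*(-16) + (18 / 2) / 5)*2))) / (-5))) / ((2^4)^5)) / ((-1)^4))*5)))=-3279945728 / 70389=-46597.42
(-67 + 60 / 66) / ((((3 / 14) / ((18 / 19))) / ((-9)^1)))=549612 / 209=2629.72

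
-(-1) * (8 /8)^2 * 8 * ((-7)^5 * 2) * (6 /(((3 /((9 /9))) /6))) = -3226944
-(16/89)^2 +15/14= 115231/110894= 1.04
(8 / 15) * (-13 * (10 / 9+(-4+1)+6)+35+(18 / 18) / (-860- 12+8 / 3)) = -86591 / 8802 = -9.84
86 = 86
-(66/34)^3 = -35937/4913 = -7.31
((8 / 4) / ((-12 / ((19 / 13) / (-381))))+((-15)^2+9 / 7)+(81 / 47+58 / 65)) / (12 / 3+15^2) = 11190131557 / 11194919190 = 1.00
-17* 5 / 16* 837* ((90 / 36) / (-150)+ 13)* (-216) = 12469939.88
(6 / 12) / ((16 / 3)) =3 / 32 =0.09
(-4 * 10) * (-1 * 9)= 360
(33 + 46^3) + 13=97382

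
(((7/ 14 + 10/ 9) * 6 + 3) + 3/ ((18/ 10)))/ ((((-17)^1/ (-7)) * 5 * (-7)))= -43/ 255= -0.17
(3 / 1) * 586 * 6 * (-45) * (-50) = 23733000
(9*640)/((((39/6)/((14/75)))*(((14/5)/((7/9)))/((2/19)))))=3584/741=4.84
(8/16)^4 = 1/16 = 0.06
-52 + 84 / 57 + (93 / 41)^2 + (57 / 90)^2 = -1292956121 / 28745100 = -44.98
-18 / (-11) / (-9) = -2 / 11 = -0.18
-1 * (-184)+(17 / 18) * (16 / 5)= 8416 / 45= 187.02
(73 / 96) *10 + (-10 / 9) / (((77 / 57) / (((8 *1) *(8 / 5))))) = -10807 / 3696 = -2.92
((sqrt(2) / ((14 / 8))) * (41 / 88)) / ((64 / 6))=123 * sqrt(2) / 4928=0.04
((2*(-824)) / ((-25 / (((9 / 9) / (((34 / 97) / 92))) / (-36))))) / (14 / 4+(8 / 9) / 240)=-5515032 / 40205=-137.17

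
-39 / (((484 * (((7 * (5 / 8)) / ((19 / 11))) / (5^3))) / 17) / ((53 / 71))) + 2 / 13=-432643636 / 8599591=-50.31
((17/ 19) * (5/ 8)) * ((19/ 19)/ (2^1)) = 85/ 304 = 0.28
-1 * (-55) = 55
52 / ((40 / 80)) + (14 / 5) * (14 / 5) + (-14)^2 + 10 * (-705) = -168554 / 25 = -6742.16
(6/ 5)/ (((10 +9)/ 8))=48/ 95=0.51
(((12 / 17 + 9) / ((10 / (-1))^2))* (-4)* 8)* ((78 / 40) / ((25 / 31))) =-79794 / 10625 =-7.51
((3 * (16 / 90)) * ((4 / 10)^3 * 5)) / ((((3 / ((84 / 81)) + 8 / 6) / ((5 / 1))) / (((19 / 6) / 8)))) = 2128 / 26625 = 0.08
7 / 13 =0.54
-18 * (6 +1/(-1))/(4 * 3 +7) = -90/19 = -4.74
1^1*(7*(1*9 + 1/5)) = 322/5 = 64.40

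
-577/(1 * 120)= -577/120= -4.81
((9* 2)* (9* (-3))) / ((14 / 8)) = -1944 / 7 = -277.71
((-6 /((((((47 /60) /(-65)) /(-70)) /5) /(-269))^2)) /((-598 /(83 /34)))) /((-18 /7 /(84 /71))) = -42179427701775000000 /61324049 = -687812177923.46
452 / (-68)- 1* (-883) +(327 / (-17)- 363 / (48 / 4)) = 56227 / 68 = 826.87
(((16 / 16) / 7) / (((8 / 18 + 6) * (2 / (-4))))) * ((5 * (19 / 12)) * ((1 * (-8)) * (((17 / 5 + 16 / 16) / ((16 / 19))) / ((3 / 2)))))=3971 / 406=9.78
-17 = -17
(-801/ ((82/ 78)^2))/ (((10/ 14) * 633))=-2842749/ 1773455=-1.60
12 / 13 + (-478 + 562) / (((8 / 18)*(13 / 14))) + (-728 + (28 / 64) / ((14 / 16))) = -13599 / 26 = -523.04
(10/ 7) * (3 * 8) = 240/ 7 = 34.29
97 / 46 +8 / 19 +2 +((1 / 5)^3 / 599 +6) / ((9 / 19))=17.20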